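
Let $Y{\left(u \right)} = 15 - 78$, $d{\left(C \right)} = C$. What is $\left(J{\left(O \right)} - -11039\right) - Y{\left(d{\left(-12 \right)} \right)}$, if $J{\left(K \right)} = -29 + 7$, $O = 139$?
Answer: $11080$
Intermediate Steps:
$Y{\left(u \right)} = -63$ ($Y{\left(u \right)} = 15 - 78 = -63$)
$J{\left(K \right)} = -22$
$\left(J{\left(O \right)} - -11039\right) - Y{\left(d{\left(-12 \right)} \right)} = \left(-22 - -11039\right) - -63 = \left(-22 + 11039\right) + 63 = 11017 + 63 = 11080$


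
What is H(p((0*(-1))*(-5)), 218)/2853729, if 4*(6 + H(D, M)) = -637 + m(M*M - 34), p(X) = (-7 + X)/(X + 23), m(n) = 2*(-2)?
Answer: -665/11414916 ≈ -5.8257e-5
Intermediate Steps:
m(n) = -4
p(X) = (-7 + X)/(23 + X)
H(D, M) = -665/4 (H(D, M) = -6 + (-637 - 4)/4 = -6 + (¼)*(-641) = -6 - 641/4 = -665/4)
H(p((0*(-1))*(-5)), 218)/2853729 = -665/4/2853729 = -665/4*1/2853729 = -665/11414916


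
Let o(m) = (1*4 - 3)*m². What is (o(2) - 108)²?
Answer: 10816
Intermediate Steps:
o(m) = m² (o(m) = (4 - 3)*m² = 1*m² = m²)
(o(2) - 108)² = (2² - 108)² = (4 - 108)² = (-104)² = 10816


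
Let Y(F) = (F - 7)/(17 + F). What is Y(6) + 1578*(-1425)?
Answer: -51718951/23 ≈ -2.2486e+6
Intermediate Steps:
Y(F) = (-7 + F)/(17 + F)
Y(6) + 1578*(-1425) = (-7 + 6)/(17 + 6) + 1578*(-1425) = -1/23 - 2248650 = -51718951/23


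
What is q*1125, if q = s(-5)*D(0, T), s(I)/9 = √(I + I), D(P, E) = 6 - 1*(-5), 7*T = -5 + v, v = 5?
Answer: 111375*I*√10 ≈ 3.522e+5*I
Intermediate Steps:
T = 0 (T = (-5 + 5)/7 = (⅐)*0 = 0)
D(P, E) = 11 (D(P, E) = 6 + 5 = 11)
s(I) = 9*√2*√I (s(I) = 9*√(I + I) = 9*√(2*I) = 9*(√2*√I) = 9*√2*√I)
q = 99*I*√10 (q = (9*√2*√(-5))*11 = (9*√2*(I*√5))*11 = (9*I*√10)*11 = 99*I*√10 ≈ 313.07*I)
q*1125 = (99*I*√10)*1125 = 111375*I*√10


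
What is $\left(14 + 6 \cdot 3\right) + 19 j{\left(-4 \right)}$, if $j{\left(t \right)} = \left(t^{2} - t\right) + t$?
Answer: $336$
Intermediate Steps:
$j{\left(t \right)} = t^{2}$
$\left(14 + 6 \cdot 3\right) + 19 j{\left(-4 \right)} = \left(14 + 6 \cdot 3\right) + 19 \left(-4\right)^{2} = \left(14 + 18\right) + 19 \cdot 16 = 32 + 304 = 336$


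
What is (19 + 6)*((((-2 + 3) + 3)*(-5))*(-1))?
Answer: 500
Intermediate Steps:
(19 + 6)*((((-2 + 3) + 3)*(-5))*(-1)) = 25*(((1 + 3)*(-5))*(-1)) = 25*((4*(-5))*(-1)) = 25*(-20*(-1)) = 25*20 = 500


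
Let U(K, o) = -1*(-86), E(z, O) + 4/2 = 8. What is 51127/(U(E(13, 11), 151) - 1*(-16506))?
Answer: 51127/16592 ≈ 3.0814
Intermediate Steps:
E(z, O) = 6 (E(z, O) = -2 + 8 = 6)
U(K, o) = 86
51127/(U(E(13, 11), 151) - 1*(-16506)) = 51127/(86 - 1*(-16506)) = 51127/(86 + 16506) = 51127/16592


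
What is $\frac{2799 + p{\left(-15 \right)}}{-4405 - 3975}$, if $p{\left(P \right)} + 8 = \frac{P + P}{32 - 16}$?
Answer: $- \frac{22313}{67040} \approx -0.33283$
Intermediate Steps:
$p{\left(P \right)} = -8 + \frac{P}{8}$ ($p{\left(P \right)} = -8 + \frac{P + P}{32 - 16} = -8 + \frac{2 P}{16} = -8 + 2 P \frac{1}{16} = -8 + \frac{P}{8}$)
$\frac{2799 + p{\left(-15 \right)}}{-4405 - 3975} = \frac{2799 + \left(-8 + \frac{1}{8} \left(-15\right)\right)}{-4405 - 3975} = \frac{2799 - \frac{79}{8}}{-4405 - 3975} = \frac{22313}{8 \left(-8380\right)} = \frac{22313}{8} \left(- \frac{1}{8380}\right) = - \frac{22313}{67040}$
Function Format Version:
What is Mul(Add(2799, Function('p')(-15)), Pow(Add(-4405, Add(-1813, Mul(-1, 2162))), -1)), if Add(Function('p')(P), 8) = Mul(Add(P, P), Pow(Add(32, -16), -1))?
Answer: Rational(-22313, 67040) ≈ -0.33283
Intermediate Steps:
Function('p')(P) = Add(-8, Mul(Rational(1, 8), P)) (Function('p')(P) = Add(-8, Mul(Add(P, P), Pow(Add(32, -16), -1))) = Add(-8, Mul(Mul(2, P), Pow(16, -1))) = Add(-8, Mul(Mul(2, P), Rational(1, 16))) = Add(-8, Mul(Rational(1, 8), P)))
Mul(Add(2799, Function('p')(-15)), Pow(Add(-4405, Add(-1813, Mul(-1, 2162))), -1)) = Mul(Add(2799, Add(-8, Mul(Rational(1, 8), -15))), Pow(Add(-4405, Add(-1813, Mul(-1, 2162))), -1)) = Mul(Add(2799, Add(-8, Rational(-15, 8))), Pow(Add(-4405, Add(-1813, -2162)), -1)) = Mul(Add(2799, Rational(-79, 8)), Pow(Add(-4405, -3975), -1)) = Mul(Rational(22313, 8), Pow(-8380, -1)) = Mul(Rational(22313, 8), Rational(-1, 8380)) = Rational(-22313, 67040)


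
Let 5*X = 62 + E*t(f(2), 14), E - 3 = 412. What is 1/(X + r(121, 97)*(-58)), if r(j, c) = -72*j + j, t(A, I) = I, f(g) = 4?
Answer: 5/2497262 ≈ 2.0022e-6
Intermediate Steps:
E = 415 (E = 3 + 412 = 415)
r(j, c) = -71*j
X = 5872/5 (X = (62 + 415*14)/5 = (62 + 5810)/5 = (1/5)*5872 = 5872/5 ≈ 1174.4)
1/(X + r(121, 97)*(-58)) = 1/(5872/5 - 71*121*(-58)) = 1/(5872/5 - 8591*(-58)) = 1/(5872/5 + 498278) = 1/(2497262/5) = 5/2497262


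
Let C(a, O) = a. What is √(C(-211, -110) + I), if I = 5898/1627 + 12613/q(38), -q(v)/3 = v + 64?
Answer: I*√6846456886510/165954 ≈ 15.767*I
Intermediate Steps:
q(v) = -192 - 3*v (q(v) = -3*(v + 64) = -3*(64 + v) = -192 - 3*v)
I = -18716563/497862 (I = 5898/1627 + 12613/(-192 - 3*38) = 5898*(1/1627) + 12613/(-192 - 114) = 5898/1627 + 12613/(-306) = 5898/1627 + 12613*(-1/306) = 5898/1627 - 12613/306 = -18716563/497862 ≈ -37.594)
√(C(-211, -110) + I) = √(-211 - 18716563/497862) = √(-123765445/497862) = I*√6846456886510/165954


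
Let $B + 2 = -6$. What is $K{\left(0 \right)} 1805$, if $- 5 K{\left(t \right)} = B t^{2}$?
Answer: $0$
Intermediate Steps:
$B = -8$ ($B = -2 - 6 = -8$)
$K{\left(t \right)} = \frac{8 t^{2}}{5}$ ($K{\left(t \right)} = - \frac{\left(-8\right) t^{2}}{5} = \frac{8 t^{2}}{5}$)
$K{\left(0 \right)} 1805 = \frac{8 \cdot 0^{2}}{5} \cdot 1805 = \frac{8}{5} \cdot 0 \cdot 1805 = 0 \cdot 1805 = 0$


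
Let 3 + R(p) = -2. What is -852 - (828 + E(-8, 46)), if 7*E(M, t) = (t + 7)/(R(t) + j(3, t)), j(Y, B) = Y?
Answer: -23467/14 ≈ -1676.2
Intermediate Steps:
R(p) = -5 (R(p) = -3 - 2 = -5)
E(M, t) = -½ - t/14 (E(M, t) = ((t + 7)/(-5 + 3))/7 = ((7 + t)/(-2))/7 = ((7 + t)*(-½))/7 = (-7/2 - t/2)/7 = -½ - t/14)
-852 - (828 + E(-8, 46)) = -852 - (828 + (-½ - 1/14*46)) = -852 - (828 + (-½ - 23/7)) = -852 - (828 - 53/14) = -852 - 1*11539/14 = -852 - 11539/14 = -23467/14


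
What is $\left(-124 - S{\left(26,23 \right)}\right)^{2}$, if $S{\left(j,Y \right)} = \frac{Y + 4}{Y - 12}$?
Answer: $\frac{1934881}{121} \approx 15991.0$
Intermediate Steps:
$S{\left(j,Y \right)} = \frac{4 + Y}{-12 + Y}$
$\left(-124 - S{\left(26,23 \right)}\right)^{2} = \left(-124 - \frac{4 + 23}{-12 + 23}\right)^{2} = \left(-124 - \frac{1}{11} \cdot 27\right)^{2} = \left(-124 - \frac{27}{11}\right)^{2} = \left(- \frac{1391}{11}\right)^{2} = \frac{1934881}{121}$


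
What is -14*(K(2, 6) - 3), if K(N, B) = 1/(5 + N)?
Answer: 40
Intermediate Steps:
-14*(K(2, 6) - 3) = -14*(1/(5 + 2) - 3) = -14*(1/7 - 3) = -14*(⅐ - 3) = -14*(-20/7) = 40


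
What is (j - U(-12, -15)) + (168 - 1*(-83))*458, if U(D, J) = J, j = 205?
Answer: 115178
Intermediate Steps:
(j - U(-12, -15)) + (168 - 1*(-83))*458 = (205 - 1*(-15)) + (168 - 1*(-83))*458 = (205 + 15) + (168 + 83)*458 = 220 + 251*458 = 220 + 114958 = 115178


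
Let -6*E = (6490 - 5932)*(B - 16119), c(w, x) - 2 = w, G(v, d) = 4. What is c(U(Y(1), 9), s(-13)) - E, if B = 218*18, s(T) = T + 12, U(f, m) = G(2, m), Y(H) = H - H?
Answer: -1134129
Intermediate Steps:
Y(H) = 0
U(f, m) = 4
s(T) = 12 + T
c(w, x) = 2 + w
B = 3924
E = 1134135 (E = -(6490 - 5932)*(3924 - 16119)/6 = -93*(-12195) = -⅙*(-6804810) = 1134135)
c(U(Y(1), 9), s(-13)) - E = (2 + 4) - 1*1134135 = 6 - 1134135 = -1134129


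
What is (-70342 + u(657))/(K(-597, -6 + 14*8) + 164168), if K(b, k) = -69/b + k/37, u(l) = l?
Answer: -513090655/1208790929 ≈ -0.42447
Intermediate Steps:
K(b, k) = -69/b + k/37 (K(b, k) = -69/b + k*(1/37) = -69/b + k/37)
(-70342 + u(657))/(K(-597, -6 + 14*8) + 164168) = (-70342 + 657)/((-69/(-597) + (-6 + 14*8)/37) + 164168) = -69685/((-69*(-1/597) + (-6 + 112)/37) + 164168) = -69685/((23/199 + (1/37)*106) + 164168) = -69685/((23/199 + 106/37) + 164168) = -69685/(21945/7363 + 164168) = -69685/1208790929/7363 = -69685*7363/1208790929 = -513090655/1208790929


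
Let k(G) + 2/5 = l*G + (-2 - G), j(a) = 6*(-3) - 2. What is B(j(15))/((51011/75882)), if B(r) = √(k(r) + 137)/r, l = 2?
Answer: -37941*√2865/2550550 ≈ -0.79623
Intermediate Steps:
j(a) = -20 (j(a) = -18 - 2 = -20)
k(G) = -12/5 + G (k(G) = -⅖ + (2*G + (-2 - G)) = -⅖ + (-2 + G) = -12/5 + G)
B(r) = √(673/5 + r)/r (B(r) = √((-12/5 + r) + 137)/r = √(673/5 + r)/r)
B(j(15))/((51011/75882)) = ((⅕)*√(3365 + 25*(-20))/(-20))/((51011/75882)) = ((⅕)*(-1/20)*√(3365 - 500))/((51011*(1/75882))) = ((⅕)*(-1/20)*√2865)/(51011/75882) = -√2865/100*(75882/51011) = -37941*√2865/2550550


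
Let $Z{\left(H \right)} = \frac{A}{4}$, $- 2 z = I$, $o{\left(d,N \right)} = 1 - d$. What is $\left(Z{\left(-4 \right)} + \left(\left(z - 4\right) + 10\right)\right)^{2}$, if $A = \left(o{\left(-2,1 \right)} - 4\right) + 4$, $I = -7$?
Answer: $\frac{1681}{16} \approx 105.06$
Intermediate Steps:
$z = \frac{7}{2}$ ($z = \left(- \frac{1}{2}\right) \left(-7\right) = \frac{7}{2} \approx 3.5$)
$A = 3$ ($A = \left(\left(1 - -2\right) - 4\right) + 4 = \left(\left(1 + 2\right) - 4\right) + 4 = \left(3 - 4\right) + 4 = -1 + 4 = 3$)
$Z{\left(H \right)} = \frac{3}{4}$
$\left(Z{\left(-4 \right)} + \left(\left(z - 4\right) + 10\right)\right)^{2} = \left(\frac{3}{4} + \left(\left(\frac{7}{2} - 4\right) + 10\right)\right)^{2} = \left(\frac{3}{4} + \left(- \frac{1}{2} + 10\right)\right)^{2} = \left(\frac{3}{4} + \frac{19}{2}\right)^{2} = \left(\frac{41}{4}\right)^{2} = \frac{1681}{16}$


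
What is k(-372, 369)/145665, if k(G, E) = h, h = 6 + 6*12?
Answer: 2/3735 ≈ 0.00053548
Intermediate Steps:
h = 78 (h = 6 + 72 = 78)
k(G, E) = 78
k(-372, 369)/145665 = 78/145665 = 78*(1/145665) = 2/3735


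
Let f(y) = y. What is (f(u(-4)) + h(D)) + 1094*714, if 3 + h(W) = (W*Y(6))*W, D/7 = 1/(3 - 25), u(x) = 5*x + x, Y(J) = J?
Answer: 189023685/242 ≈ 7.8109e+5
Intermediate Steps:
u(x) = 6*x
D = -7/22 (D = 7/(3 - 25) = 7/(-22) = 7*(-1/22) = -7/22 ≈ -0.31818)
h(W) = -3 + 6*W² (h(W) = -3 + (W*6)*W = -3 + (6*W)*W = -3 + 6*W²)
(f(u(-4)) + h(D)) + 1094*714 = (6*(-4) + (-3 + 6*(-7/22)²)) + 1094*714 = (-24 + (-3 + 6*(49/484))) + 781116 = (-24 + (-3 + 147/242)) + 781116 = (-24 - 579/242) + 781116 = -6387/242 + 781116 = 189023685/242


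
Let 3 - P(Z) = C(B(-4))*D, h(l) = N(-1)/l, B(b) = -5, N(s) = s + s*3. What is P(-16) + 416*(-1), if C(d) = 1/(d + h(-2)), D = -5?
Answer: -1244/3 ≈ -414.67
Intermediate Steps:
N(s) = 4*s (N(s) = s + 3*s = 4*s)
h(l) = -4/l (h(l) = (4*(-1))/l = -4/l)
C(d) = 1/(2 + d) (C(d) = 1/(d - 4/(-2)) = 1/(d - 4*(-1/2)) = 1/(d + 2) = 1/(2 + d))
P(Z) = 4/3 (P(Z) = 3 - (-5)/(2 - 5) = 3 - (-5)/(-3) = 3 - (-1)*(-5)/3 = 3 - 1*5/3 = 3 - 5/3 = 4/3)
P(-16) + 416*(-1) = 4/3 + 416*(-1) = 4/3 - 416 = -1244/3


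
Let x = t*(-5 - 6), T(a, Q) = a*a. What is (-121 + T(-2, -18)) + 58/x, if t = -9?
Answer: -11525/99 ≈ -116.41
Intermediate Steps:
T(a, Q) = a**2
x = 99 (x = -9*(-5 - 6) = -9*(-11) = 99)
(-121 + T(-2, -18)) + 58/x = (-121 + (-2)**2) + 58/99 = (-121 + 4) + 58*(1/99) = -117 + 58/99 = -11525/99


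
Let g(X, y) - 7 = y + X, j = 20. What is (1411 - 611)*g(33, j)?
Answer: 48000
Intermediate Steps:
g(X, y) = 7 + X + y (g(X, y) = 7 + (y + X) = 7 + (X + y) = 7 + X + y)
(1411 - 611)*g(33, j) = (1411 - 611)*(7 + 33 + 20) = 800*60 = 48000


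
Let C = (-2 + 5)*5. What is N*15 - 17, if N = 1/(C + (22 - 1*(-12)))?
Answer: -818/49 ≈ -16.694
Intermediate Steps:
C = 15 (C = 3*5 = 15)
N = 1/49 (N = 1/(15 + (22 - 1*(-12))) = 1/(15 + (22 + 12)) = 1/(15 + 34) = 1/49 ≈ 0.020408)
N*15 - 17 = (1/49)*15 - 17 = 15/49 - 17 = -818/49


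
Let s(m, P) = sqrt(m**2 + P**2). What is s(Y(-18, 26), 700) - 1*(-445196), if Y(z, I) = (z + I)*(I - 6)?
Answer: 445196 + 20*sqrt(1289) ≈ 4.4591e+5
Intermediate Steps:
Y(z, I) = (-6 + I)*(I + z) (Y(z, I) = (I + z)*(-6 + I) = (-6 + I)*(I + z))
s(m, P) = sqrt(P**2 + m**2)
s(Y(-18, 26), 700) - 1*(-445196) = sqrt(700**2 + (26**2 - 6*26 - 6*(-18) + 26*(-18))**2) - 1*(-445196) = sqrt(490000 + (676 - 156 + 108 - 468)**2) + 445196 = sqrt(490000 + 160**2) + 445196 = sqrt(490000 + 25600) + 445196 = sqrt(515600) + 445196 = 20*sqrt(1289) + 445196 = 445196 + 20*sqrt(1289)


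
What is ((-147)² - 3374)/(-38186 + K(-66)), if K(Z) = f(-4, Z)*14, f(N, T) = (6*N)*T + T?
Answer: -18235/16934 ≈ -1.0768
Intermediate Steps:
f(N, T) = T + 6*N*T (f(N, T) = 6*N*T + T = T + 6*N*T)
K(Z) = -322*Z (K(Z) = (Z*(1 + 6*(-4)))*14 = (Z*(1 - 24))*14 = (Z*(-23))*14 = -23*Z*14 = -322*Z)
((-147)² - 3374)/(-38186 + K(-66)) = ((-147)² - 3374)/(-38186 - 322*(-66)) = (21609 - 3374)/(-38186 + 21252) = 18235/(-16934) = 18235*(-1/16934) = -18235/16934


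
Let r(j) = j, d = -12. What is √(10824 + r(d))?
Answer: 2*√2703 ≈ 103.98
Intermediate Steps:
√(10824 + r(d)) = √(10824 - 12) = √10812 = 2*√2703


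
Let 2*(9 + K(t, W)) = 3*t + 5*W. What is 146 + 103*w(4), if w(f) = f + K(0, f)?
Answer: 661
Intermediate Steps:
K(t, W) = -9 + 3*t/2 + 5*W/2 (K(t, W) = -9 + (3*t + 5*W)/2 = -9 + (3*t/2 + 5*W/2) = -9 + 3*t/2 + 5*W/2)
w(f) = -9 + 7*f/2 (w(f) = f + (-9 + (3/2)*0 + 5*f/2) = f + (-9 + 0 + 5*f/2) = f + (-9 + 5*f/2) = -9 + 7*f/2)
146 + 103*w(4) = 146 + 103*(-9 + (7/2)*4) = 146 + 103*(-9 + 14) = 146 + 103*5 = 146 + 515 = 661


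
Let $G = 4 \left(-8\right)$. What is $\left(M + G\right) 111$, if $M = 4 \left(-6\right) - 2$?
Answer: $-6438$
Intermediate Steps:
$G = -32$
$M = -26$ ($M = -24 - 2 = -26$)
$\left(M + G\right) 111 = \left(-26 - 32\right) 111 = \left(-58\right) 111 = -6438$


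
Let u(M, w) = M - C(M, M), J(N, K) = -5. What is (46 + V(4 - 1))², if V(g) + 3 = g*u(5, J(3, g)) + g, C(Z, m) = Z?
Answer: 2116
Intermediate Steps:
u(M, w) = 0 (u(M, w) = M - M = 0)
V(g) = -3 + g (V(g) = -3 + (g*0 + g) = -3 + (0 + g) = -3 + g)
(46 + V(4 - 1))² = (46 + (-3 + (4 - 1)))² = (46 + (-3 + 3))² = (46 + 0)² = 46² = 2116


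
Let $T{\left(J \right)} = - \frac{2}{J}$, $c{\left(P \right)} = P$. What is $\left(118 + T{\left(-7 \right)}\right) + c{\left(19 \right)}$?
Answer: $\frac{961}{7} \approx 137.29$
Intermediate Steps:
$\left(118 + T{\left(-7 \right)}\right) + c{\left(19 \right)} = \left(118 - \frac{2}{-7}\right) + 19 = \left(118 - - \frac{2}{7}\right) + 19 = \left(118 + \frac{2}{7}\right) + 19 = \frac{828}{7} + 19 = \frac{961}{7}$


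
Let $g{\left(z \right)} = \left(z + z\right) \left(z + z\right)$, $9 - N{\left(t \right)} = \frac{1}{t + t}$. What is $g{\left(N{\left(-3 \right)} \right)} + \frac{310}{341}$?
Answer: $\frac{33365}{99} \approx 337.02$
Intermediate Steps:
$N{\left(t \right)} = 9 - \frac{1}{2 t}$ ($N{\left(t \right)} = 9 - \frac{1}{t + t} = 9 - \frac{1}{2 t}$)
$g{\left(z \right)} = 4 z^{2}$ ($g{\left(z \right)} = 2 z 2 z = 4 z^{2}$)
$g{\left(N{\left(-3 \right)} \right)} + \frac{310}{341} = 4 \left(9 - \frac{1}{2 \left(-3\right)}\right)^{2} + \frac{310}{341} = 4 \left(9 - - \frac{1}{6}\right)^{2} + 310 \cdot \frac{1}{341} = 4 \left(9 + \frac{1}{6}\right)^{2} + \frac{10}{11} = 4 \left(\frac{55}{6}\right)^{2} + \frac{10}{11} = 4 \cdot \frac{3025}{36} + \frac{10}{11} = \frac{3025}{9} + \frac{10}{11} = \frac{33365}{99}$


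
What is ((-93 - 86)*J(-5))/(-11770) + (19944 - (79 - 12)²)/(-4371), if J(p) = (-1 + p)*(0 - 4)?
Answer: -81563767/25723335 ≈ -3.1708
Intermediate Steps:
J(p) = 4 - 4*p (J(p) = (-1 + p)*(-4) = 4 - 4*p)
((-93 - 86)*J(-5))/(-11770) + (19944 - (79 - 12)²)/(-4371) = ((-93 - 86)*(4 - 4*(-5)))/(-11770) + (19944 - (79 - 12)²)/(-4371) = -179*(4 + 20)*(-1/11770) + (19944 - 1*67²)*(-1/4371) = -179*24*(-1/11770) + (19944 - 1*4489)*(-1/4371) = -4296*(-1/11770) + (19944 - 4489)*(-1/4371) = 2148/5885 + 15455*(-1/4371) = 2148/5885 - 15455/4371 = -81563767/25723335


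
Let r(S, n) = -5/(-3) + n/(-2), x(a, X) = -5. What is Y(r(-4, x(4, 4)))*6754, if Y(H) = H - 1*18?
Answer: -280291/3 ≈ -93430.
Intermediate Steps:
r(S, n) = 5/3 - n/2 (r(S, n) = -5*(-⅓) + n*(-½) = 5/3 - n/2)
Y(H) = -18 + H (Y(H) = H - 18 = -18 + H)
Y(r(-4, x(4, 4)))*6754 = (-18 + (5/3 - ½*(-5)))*6754 = (-18 + (5/3 + 5/2))*6754 = (-18 + 25/6)*6754 = -83/6*6754 = -280291/3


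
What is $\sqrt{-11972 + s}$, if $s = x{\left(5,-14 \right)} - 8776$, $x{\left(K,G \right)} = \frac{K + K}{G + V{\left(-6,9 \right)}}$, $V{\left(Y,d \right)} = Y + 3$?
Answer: $\frac{i \sqrt{5996342}}{17} \approx 144.04 i$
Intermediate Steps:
$V{\left(Y,d \right)} = 3 + Y$
$x{\left(K,G \right)} = \frac{2 K}{-3 + G}$ ($x{\left(K,G \right)} = \frac{K + K}{G + \left(3 - 6\right)} = \frac{2 K}{G - 3} = \frac{2 K}{-3 + G}$)
$s = - \frac{149202}{17}$ ($s = 2 \cdot 5 \frac{1}{-3 - 14} - 8776 = 2 \cdot 5 \frac{1}{-17} - 8776 = 2 \cdot 5 \left(- \frac{1}{17}\right) - 8776 = - \frac{10}{17} - 8776 = - \frac{149202}{17} \approx -8776.6$)
$\sqrt{-11972 + s} = \sqrt{-11972 - \frac{149202}{17}} = \sqrt{- \frac{352726}{17}} = \frac{i \sqrt{5996342}}{17}$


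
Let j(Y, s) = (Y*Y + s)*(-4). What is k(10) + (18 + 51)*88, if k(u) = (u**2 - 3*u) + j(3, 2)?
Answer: 6098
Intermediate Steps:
j(Y, s) = -4*s - 4*Y**2 (j(Y, s) = (Y**2 + s)*(-4) = (s + Y**2)*(-4) = -4*s - 4*Y**2)
k(u) = -44 + u**2 - 3*u (k(u) = (u**2 - 3*u) + (-4*2 - 4*3**2) = (u**2 - 3*u) + (-8 - 4*9) = (u**2 - 3*u) + (-8 - 36) = (u**2 - 3*u) - 44 = -44 + u**2 - 3*u)
k(10) + (18 + 51)*88 = (-44 + 10**2 - 3*10) + (18 + 51)*88 = (-44 + 100 - 30) + 69*88 = 26 + 6072 = 6098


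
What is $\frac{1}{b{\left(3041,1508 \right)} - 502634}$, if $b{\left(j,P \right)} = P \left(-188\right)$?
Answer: $- \frac{1}{786138} \approx -1.272 \cdot 10^{-6}$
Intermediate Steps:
$b{\left(j,P \right)} = - 188 P$
$\frac{1}{b{\left(3041,1508 \right)} - 502634} = \frac{1}{\left(-188\right) 1508 - 502634} = \frac{1}{-283504 - 502634} = \frac{1}{-786138} = - \frac{1}{786138}$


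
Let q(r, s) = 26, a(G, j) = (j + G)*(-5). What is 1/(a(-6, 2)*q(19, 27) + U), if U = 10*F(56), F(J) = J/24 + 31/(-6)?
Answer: 3/1475 ≈ 0.0020339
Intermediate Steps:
a(G, j) = -5*G - 5*j (a(G, j) = (G + j)*(-5) = -5*G - 5*j)
F(J) = -31/6 + J/24 (F(J) = J*(1/24) + 31*(-⅙) = J/24 - 31/6 = -31/6 + J/24)
U = -85/3 (U = 10*(-31/6 + (1/24)*56) = 10*(-31/6 + 7/3) = 10*(-17/6) = -85/3 ≈ -28.333)
1/(a(-6, 2)*q(19, 27) + U) = 1/((-5*(-6) - 5*2)*26 - 85/3) = 1/((30 - 10)*26 - 85/3) = 1/(20*26 - 85/3) = 1/(520 - 85/3) = 1/(1475/3) = 3/1475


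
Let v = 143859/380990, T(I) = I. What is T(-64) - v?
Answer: -24527219/380990 ≈ -64.378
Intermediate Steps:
v = 143859/380990 (v = 143859*(1/380990) = 143859/380990 ≈ 0.37759)
T(-64) - v = -64 - 1*143859/380990 = -64 - 143859/380990 = -24527219/380990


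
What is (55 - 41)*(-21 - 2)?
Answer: -322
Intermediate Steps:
(55 - 41)*(-21 - 2) = 14*(-23) = -322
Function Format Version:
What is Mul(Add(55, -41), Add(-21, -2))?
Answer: -322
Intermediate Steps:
Mul(Add(55, -41), Add(-21, -2)) = Mul(14, -23) = -322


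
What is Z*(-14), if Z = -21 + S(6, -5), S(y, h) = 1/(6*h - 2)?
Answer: 4711/16 ≈ 294.44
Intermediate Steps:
S(y, h) = 1/(-2 + 6*h)
Z = -673/32 (Z = -21 + 1/(2*(-1 + 3*(-5))) = -21 + 1/(2*(-1 - 15)) = -21 + (½)/(-16) = -21 + (½)*(-1/16) = -21 - 1/32 = -673/32 ≈ -21.031)
Z*(-14) = -673/32*(-14) = 4711/16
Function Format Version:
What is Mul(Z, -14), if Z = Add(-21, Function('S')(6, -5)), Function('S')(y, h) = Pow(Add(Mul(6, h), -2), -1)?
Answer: Rational(4711, 16) ≈ 294.44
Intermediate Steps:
Function('S')(y, h) = Pow(Add(-2, Mul(6, h)), -1)
Z = Rational(-673, 32) (Z = Add(-21, Mul(Rational(1, 2), Pow(Add(-1, Mul(3, -5)), -1))) = Add(-21, Mul(Rational(1, 2), Pow(Add(-1, -15), -1))) = Add(-21, Mul(Rational(1, 2), Pow(-16, -1))) = Add(-21, Mul(Rational(1, 2), Rational(-1, 16))) = Add(-21, Rational(-1, 32)) = Rational(-673, 32) ≈ -21.031)
Mul(Z, -14) = Mul(Rational(-673, 32), -14) = Rational(4711, 16)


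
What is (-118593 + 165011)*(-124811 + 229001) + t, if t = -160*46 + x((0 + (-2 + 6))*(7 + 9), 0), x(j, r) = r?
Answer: 4836284060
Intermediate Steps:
t = -7360 (t = -160*46 + 0 = -7360 + 0 = -7360)
(-118593 + 165011)*(-124811 + 229001) + t = (-118593 + 165011)*(-124811 + 229001) - 7360 = 46418*104190 - 7360 = 4836291420 - 7360 = 4836284060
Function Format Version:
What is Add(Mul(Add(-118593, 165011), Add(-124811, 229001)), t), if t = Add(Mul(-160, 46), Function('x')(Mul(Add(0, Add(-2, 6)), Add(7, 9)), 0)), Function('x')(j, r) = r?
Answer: 4836284060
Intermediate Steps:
t = -7360 (t = Add(Mul(-160, 46), 0) = Add(-7360, 0) = -7360)
Add(Mul(Add(-118593, 165011), Add(-124811, 229001)), t) = Add(Mul(Add(-118593, 165011), Add(-124811, 229001)), -7360) = Add(Mul(46418, 104190), -7360) = Add(4836291420, -7360) = 4836284060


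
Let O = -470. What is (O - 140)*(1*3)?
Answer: -1830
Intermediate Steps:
(O - 140)*(1*3) = (-470 - 140)*(1*3) = -610*3 = -1830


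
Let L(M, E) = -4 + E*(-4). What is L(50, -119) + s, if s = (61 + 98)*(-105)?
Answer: -16223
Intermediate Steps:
L(M, E) = -4 - 4*E
s = -16695 (s = 159*(-105) = -16695)
L(50, -119) + s = (-4 - 4*(-119)) - 16695 = (-4 + 476) - 16695 = 472 - 16695 = -16223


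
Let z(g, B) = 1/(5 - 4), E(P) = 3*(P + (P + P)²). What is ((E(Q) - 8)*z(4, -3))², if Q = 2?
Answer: 2116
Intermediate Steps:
E(P) = 3*P + 12*P² (E(P) = 3*(P + (2*P)²) = 3*(P + 4*P²) = 3*P + 12*P²)
z(g, B) = 1 (z(g, B) = 1/1 = 1)
((E(Q) - 8)*z(4, -3))² = ((3*2*(1 + 4*2) - 8)*1)² = ((3*2*(1 + 8) - 8)*1)² = ((3*2*9 - 8)*1)² = ((54 - 8)*1)² = (46*1)² = 46² = 2116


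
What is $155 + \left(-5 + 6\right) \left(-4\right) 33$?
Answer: $23$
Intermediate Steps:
$155 + \left(-5 + 6\right) \left(-4\right) 33 = 155 + 1 \left(-4\right) 33 = 155 - 132 = 23$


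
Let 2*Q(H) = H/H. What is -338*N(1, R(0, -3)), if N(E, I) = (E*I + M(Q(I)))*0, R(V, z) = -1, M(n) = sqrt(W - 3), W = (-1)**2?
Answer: 0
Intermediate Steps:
Q(H) = 1/2 (Q(H) = (H/H)/2 = (1/2)*1 = 1/2)
W = 1
M(n) = I*sqrt(2) (M(n) = sqrt(1 - 3) = sqrt(-2) = I*sqrt(2))
N(E, I) = 0 (N(E, I) = (E*I + I*sqrt(2))*0 = (I*sqrt(2) + E*I)*0 = 0)
-338*N(1, R(0, -3)) = -338*0 = 0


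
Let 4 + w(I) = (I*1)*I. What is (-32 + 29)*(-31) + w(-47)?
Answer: 2298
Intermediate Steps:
w(I) = -4 + I² (w(I) = -4 + (I*1)*I = -4 + I*I = -4 + I²)
(-32 + 29)*(-31) + w(-47) = (-32 + 29)*(-31) + (-4 + (-47)²) = -3*(-31) + (-4 + 2209) = 93 + 2205 = 2298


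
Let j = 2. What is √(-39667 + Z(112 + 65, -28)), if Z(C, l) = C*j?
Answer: I*√39313 ≈ 198.28*I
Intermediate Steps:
Z(C, l) = 2*C (Z(C, l) = C*2 = 2*C)
√(-39667 + Z(112 + 65, -28)) = √(-39667 + 2*(112 + 65)) = √(-39667 + 2*177) = √(-39667 + 354) = √(-39313) = I*√39313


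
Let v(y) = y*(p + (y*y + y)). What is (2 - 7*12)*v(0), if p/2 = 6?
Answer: 0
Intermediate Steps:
p = 12 (p = 2*6 = 12)
v(y) = y*(12 + y + y²) (v(y) = y*(12 + (y*y + y)) = y*(12 + (y² + y)) = y*(12 + (y + y²)) = y*(12 + y + y²))
(2 - 7*12)*v(0) = (2 - 7*12)*(0*(12 + 0 + 0²)) = (2 - 84)*(0*(12 + 0 + 0)) = -0*12 = -82*0 = 0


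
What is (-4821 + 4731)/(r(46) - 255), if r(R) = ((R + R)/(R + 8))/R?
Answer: 1215/3442 ≈ 0.35299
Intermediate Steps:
r(R) = 2/(8 + R) (r(R) = ((2*R)/(8 + R))/R = (2*R/(8 + R))/R = 2/(8 + R))
(-4821 + 4731)/(r(46) - 255) = (-4821 + 4731)/(2/(8 + 46) - 255) = -90/(2/54 - 255) = -90/(2*(1/54) - 255) = -90/(1/27 - 255) = -90/(-6884/27) = -90*(-27/6884) = 1215/3442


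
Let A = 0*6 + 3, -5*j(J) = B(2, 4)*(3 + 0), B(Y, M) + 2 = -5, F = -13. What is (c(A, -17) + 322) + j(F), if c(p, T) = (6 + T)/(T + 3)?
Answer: 22889/70 ≈ 326.99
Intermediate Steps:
B(Y, M) = -7 (B(Y, M) = -2 - 5 = -7)
j(J) = 21/5 (j(J) = -(-7)*(3 + 0)/5 = -(-7)*3/5 = -⅕*(-21) = 21/5)
A = 3 (A = 0 + 3 = 3)
c(p, T) = (6 + T)/(3 + T)
(c(A, -17) + 322) + j(F) = ((6 - 17)/(3 - 17) + 322) + 21/5 = (-11/(-14) + 322) + 21/5 = (-1/14*(-11) + 322) + 21/5 = (11/14 + 322) + 21/5 = 4519/14 + 21/5 = 22889/70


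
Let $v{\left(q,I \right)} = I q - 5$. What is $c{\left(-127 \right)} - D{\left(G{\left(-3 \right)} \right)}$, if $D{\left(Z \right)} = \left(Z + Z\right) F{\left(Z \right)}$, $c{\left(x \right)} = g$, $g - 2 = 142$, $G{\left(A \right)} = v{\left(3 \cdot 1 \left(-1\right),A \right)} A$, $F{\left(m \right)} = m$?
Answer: $-144$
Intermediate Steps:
$v{\left(q,I \right)} = -5 + I q$
$G{\left(A \right)} = A \left(-5 - 3 A\right)$ ($G{\left(A \right)} = \left(-5 + A 3 \cdot 1 \left(-1\right)\right) A = \left(-5 + A 3 \left(-1\right)\right) A = \left(-5 + A \left(-3\right)\right) A = \left(-5 - 3 A\right) A = A \left(-5 - 3 A\right)$)
$g = 144$ ($g = 2 + 142 = 144$)
$c{\left(x \right)} = 144$
$D{\left(Z \right)} = 2 Z^{2}$ ($D{\left(Z \right)} = \left(Z + Z\right) Z = 2 Z Z = 2 Z^{2}$)
$c{\left(-127 \right)} - D{\left(G{\left(-3 \right)} \right)} = 144 - 2 \left(- 3 \left(-5 - -9\right)\right)^{2} = 144 - 2 \left(- 3 \left(-5 + 9\right)\right)^{2} = 144 - 2 \left(\left(-3\right) 4\right)^{2} = 144 - 2 \left(-12\right)^{2} = 144 - 2 \cdot 144 = 144 - 288 = -144$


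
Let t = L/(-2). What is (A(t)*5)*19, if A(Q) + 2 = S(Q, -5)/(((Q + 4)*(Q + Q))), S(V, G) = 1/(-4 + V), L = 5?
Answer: -7334/39 ≈ -188.05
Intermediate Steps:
t = -5/2 (t = 5/(-2) = 5*(-½) = -5/2 ≈ -2.5000)
A(Q) = -2 + 1/(2*Q*(-4 + Q)*(4 + Q)) (A(Q) = -2 + 1/((-4 + Q)*(((Q + 4)*(Q + Q)))) = -2 + 1/((-4 + Q)*(((4 + Q)*(2*Q)))) = -2 + 1/((-4 + Q)*((2*Q*(4 + Q)))) = -2 + (1/(2*Q*(4 + Q)))/(-4 + Q) = -2 + 1/(2*Q*(-4 + Q)*(4 + Q)))
(A(t)*5)*19 = (((1 - 4*(-5/2)³ + 64*(-5/2))/(2*(-5/2)*(-16 + (-5/2)²)))*5)*19 = (((½)*(-⅖)*(1 - 4*(-125/8) - 160)/(-16 + 25/4))*5)*19 = (((½)*(-⅖)*(1 + 125/2 - 160)/(-39/4))*5)*19 = (((½)*(-⅖)*(-4/39)*(-193/2))*5)*19 = -386/195*5*19 = -386/39*19 = -7334/39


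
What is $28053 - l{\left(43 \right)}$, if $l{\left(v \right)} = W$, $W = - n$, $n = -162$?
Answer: $27891$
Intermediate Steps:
$W = 162$ ($W = \left(-1\right) \left(-162\right) = 162$)
$l{\left(v \right)} = 162$
$28053 - l{\left(43 \right)} = 28053 - 162 = 27891$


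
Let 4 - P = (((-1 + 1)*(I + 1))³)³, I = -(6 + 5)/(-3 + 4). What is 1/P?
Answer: ¼ ≈ 0.25000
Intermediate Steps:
I = -11 (I = -11/1 = -11 ≈ -11.000)
P = 4 (P = 4 - (((-1 + 1)*(-11 + 1))³)³ = 4 - ((0*(-10))³)³ = 4 - (0³)³ = 4 - 1*0³ = 4 - 1*0 = 4 + 0 = 4)
1/P = 1/4 = ¼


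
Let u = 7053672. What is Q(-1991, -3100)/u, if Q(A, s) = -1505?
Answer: -1505/7053672 ≈ -0.00021336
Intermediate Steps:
Q(-1991, -3100)/u = -1505/7053672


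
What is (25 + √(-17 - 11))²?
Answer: 597 + 100*I*√7 ≈ 597.0 + 264.58*I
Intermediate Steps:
(25 + √(-17 - 11))² = (25 + √(-28))² = (25 + 2*I*√7)²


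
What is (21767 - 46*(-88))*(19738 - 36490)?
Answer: -432452880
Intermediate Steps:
(21767 - 46*(-88))*(19738 - 36490) = (21767 + 4048)*(-16752) = 25815*(-16752) = -432452880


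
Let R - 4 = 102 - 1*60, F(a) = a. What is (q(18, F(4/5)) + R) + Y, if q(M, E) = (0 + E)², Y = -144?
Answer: -2434/25 ≈ -97.360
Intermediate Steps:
q(M, E) = E²
R = 46 (R = 4 + (102 - 1*60) = 4 + (102 - 60) = 4 + 42 = 46)
(q(18, F(4/5)) + R) + Y = ((4/5)² + 46) - 144 = ((4*(⅕))² + 46) - 144 = ((⅘)² + 46) - 144 = (16/25 + 46) - 144 = 1166/25 - 144 = -2434/25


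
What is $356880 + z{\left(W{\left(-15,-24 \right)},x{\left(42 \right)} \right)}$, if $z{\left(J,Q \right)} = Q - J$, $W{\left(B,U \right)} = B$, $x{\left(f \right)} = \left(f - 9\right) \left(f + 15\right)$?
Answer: $358776$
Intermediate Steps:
$x{\left(f \right)} = \left(-9 + f\right) \left(15 + f\right)$
$356880 + z{\left(W{\left(-15,-24 \right)},x{\left(42 \right)} \right)} = 356880 + \left(\left(-135 + 42^{2} + 6 \cdot 42\right) - -15\right) = 356880 + \left(\left(-135 + 1764 + 252\right) + 15\right) = 356880 + \left(1881 + 15\right) = 356880 + 1896 = 358776$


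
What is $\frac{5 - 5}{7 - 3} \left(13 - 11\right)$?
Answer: $0$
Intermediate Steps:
$\frac{5 - 5}{7 - 3} \left(13 - 11\right) = \frac{0}{4} \cdot 2 = 0 \cdot \frac{1}{4} \cdot 2 = 0 \cdot 2 = 0$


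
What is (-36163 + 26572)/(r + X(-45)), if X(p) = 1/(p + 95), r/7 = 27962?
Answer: -479550/9786701 ≈ -0.049000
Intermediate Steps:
r = 195734 (r = 7*27962 = 195734)
X(p) = 1/(95 + p)
(-36163 + 26572)/(r + X(-45)) = (-36163 + 26572)/(195734 + 1/(95 - 45)) = -9591/(195734 + 1/50) = -9591/9786701/50 = -9591*50/9786701 = -479550/9786701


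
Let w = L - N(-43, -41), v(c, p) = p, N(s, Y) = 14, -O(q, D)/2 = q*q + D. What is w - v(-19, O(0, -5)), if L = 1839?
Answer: 1815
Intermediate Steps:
O(q, D) = -2*D - 2*q**2 (O(q, D) = -2*(q*q + D) = -2*(q**2 + D) = -2*(D + q**2) = -2*D - 2*q**2)
w = 1825 (w = 1839 - 1*14 = 1839 - 14 = 1825)
w - v(-19, O(0, -5)) = 1825 - (-2*(-5) - 2*0**2) = 1825 - (10 - 2*0) = 1825 - (10 + 0) = 1825 - 1*10 = 1825 - 10 = 1815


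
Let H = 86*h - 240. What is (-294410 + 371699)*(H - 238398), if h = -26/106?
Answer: -977623305348/53 ≈ -1.8446e+10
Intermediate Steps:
h = -13/53 (h = -26*1/106 = -13/53 ≈ -0.24528)
H = -13838/53 (H = 86*(-13/53) - 240 = -1118/53 - 240 = -13838/53 ≈ -261.09)
(-294410 + 371699)*(H - 238398) = (-294410 + 371699)*(-13838/53 - 238398) = 77289*(-12648932/53) = -977623305348/53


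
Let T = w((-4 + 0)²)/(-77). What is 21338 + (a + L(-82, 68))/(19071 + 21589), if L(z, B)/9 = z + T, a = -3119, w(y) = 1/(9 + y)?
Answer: 835064252133/39135250 ≈ 21338.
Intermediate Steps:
T = -1/1925 (T = 1/((9 + (-4 + 0)²)*(-77)) = -1/77/(9 + (-4)²) = -1/77/(9 + 16) = -1/77/25 = (1/25)*(-1/77) = -1/1925 ≈ -0.00051948)
L(z, B) = -9/1925 + 9*z (L(z, B) = 9*(z - 1/1925) = 9*(-1/1925 + z) = -9/1925 + 9*z)
21338 + (a + L(-82, 68))/(19071 + 21589) = 21338 + (-3119 + (-9/1925 + 9*(-82)))/(19071 + 21589) = 21338 + (-3119 + (-9/1925 - 738))/40660 = 21338 + (-3119 - 1420659/1925)*(1/40660) = 21338 - 7424734/1925*1/40660 = 21338 - 3712367/39135250 = 835064252133/39135250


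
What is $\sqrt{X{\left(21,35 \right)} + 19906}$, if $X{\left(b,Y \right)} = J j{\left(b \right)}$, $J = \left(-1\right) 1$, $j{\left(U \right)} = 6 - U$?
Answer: $\sqrt{19921} \approx 141.14$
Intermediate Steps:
$J = -1$
$X{\left(b,Y \right)} = -6 + b$ ($X{\left(b,Y \right)} = - (6 - b) = -6 + b$)
$\sqrt{X{\left(21,35 \right)} + 19906} = \sqrt{\left(-6 + 21\right) + 19906} = \sqrt{15 + 19906} = \sqrt{19921}$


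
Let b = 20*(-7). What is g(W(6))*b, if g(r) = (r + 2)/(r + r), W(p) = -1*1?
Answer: 70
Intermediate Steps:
W(p) = -1
g(r) = (2 + r)/(2*r) (g(r) = (2 + r)/((2*r)) = (2 + r)*(1/(2*r)) = (2 + r)/(2*r))
b = -140
g(W(6))*b = ((½)*(2 - 1)/(-1))*(-140) = ((½)*(-1)*1)*(-140) = -½*(-140) = 70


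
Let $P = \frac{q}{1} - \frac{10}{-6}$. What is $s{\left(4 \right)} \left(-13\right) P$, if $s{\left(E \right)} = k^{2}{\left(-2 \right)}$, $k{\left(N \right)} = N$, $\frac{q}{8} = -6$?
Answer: $\frac{7228}{3} \approx 2409.3$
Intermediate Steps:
$q = -48$ ($q = 8 \left(-6\right) = -48$)
$P = - \frac{139}{3}$ ($P = - \frac{48}{1} - \frac{10}{-6} = \left(-48\right) 1 - - \frac{5}{3} = -48 + \frac{5}{3} = - \frac{139}{3} \approx -46.333$)
$s{\left(E \right)} = 4$ ($s{\left(E \right)} = \left(-2\right)^{2} = 4$)
$s{\left(4 \right)} \left(-13\right) P = 4 \left(-13\right) \left(- \frac{139}{3}\right) = \left(-52\right) \left(- \frac{139}{3}\right) = \frac{7228}{3}$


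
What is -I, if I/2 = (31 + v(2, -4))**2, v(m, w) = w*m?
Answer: -1058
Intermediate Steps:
v(m, w) = m*w
I = 1058 (I = 2*(31 + 2*(-4))**2 = 2*(31 - 8)**2 = 2*23**2 = 2*529 = 1058)
-I = -1*1058 = -1058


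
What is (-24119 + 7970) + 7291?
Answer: -8858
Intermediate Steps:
(-24119 + 7970) + 7291 = -16149 + 7291 = -8858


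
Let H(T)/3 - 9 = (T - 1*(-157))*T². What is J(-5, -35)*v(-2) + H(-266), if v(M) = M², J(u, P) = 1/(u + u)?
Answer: -115685927/5 ≈ -2.3137e+7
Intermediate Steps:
J(u, P) = 1/(2*u)
H(T) = 27 + 3*T²*(157 + T) (H(T) = 27 + 3*((T - 1*(-157))*T²) = 27 + 3*((T + 157)*T²) = 27 + 3*((157 + T)*T²) = 27 + 3*(T²*(157 + T)) = 27 + 3*T²*(157 + T))
J(-5, -35)*v(-2) + H(-266) = ((½)/(-5))*(-2)² + (27 + 3*(-266)³ + 471*(-266)²) = ((½)*(-⅕))*4 + (27 + 3*(-18821096) + 471*70756) = -⅒*4 + (27 - 56463288 + 33326076) = -⅖ - 23137185 = -115685927/5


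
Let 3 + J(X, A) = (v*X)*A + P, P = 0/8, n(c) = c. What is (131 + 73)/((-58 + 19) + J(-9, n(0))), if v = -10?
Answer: -34/7 ≈ -4.8571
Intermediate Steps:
P = 0 (P = 0*(1/8) = 0)
J(X, A) = -3 - 10*A*X (J(X, A) = -3 + ((-10*X)*A + 0) = -3 + (-10*A*X + 0) = -3 - 10*A*X)
(131 + 73)/((-58 + 19) + J(-9, n(0))) = (131 + 73)/((-58 + 19) + (-3 - 10*0*(-9))) = 204/(-39 + (-3 + 0)) = 204/(-39 - 3) = 204/(-42) = -1/42*204 = -34/7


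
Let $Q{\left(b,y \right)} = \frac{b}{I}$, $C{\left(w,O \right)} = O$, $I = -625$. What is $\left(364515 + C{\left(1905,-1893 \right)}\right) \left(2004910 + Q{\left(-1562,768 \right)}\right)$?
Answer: $\frac{454390862678064}{625} \approx 7.2702 \cdot 10^{11}$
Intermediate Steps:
$Q{\left(b,y \right)} = - \frac{b}{625}$ ($Q{\left(b,y \right)} = \frac{b}{-625} = b \left(- \frac{1}{625}\right) = - \frac{b}{625}$)
$\left(364515 + C{\left(1905,-1893 \right)}\right) \left(2004910 + Q{\left(-1562,768 \right)}\right) = \left(364515 - 1893\right) \left(2004910 - - \frac{1562}{625}\right) = 362622 \left(2004910 + \frac{1562}{625}\right) = 362622 \cdot \frac{1253070312}{625} = \frac{454390862678064}{625}$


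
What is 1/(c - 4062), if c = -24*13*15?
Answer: -1/8742 ≈ -0.00011439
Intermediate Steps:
c = -4680 (c = -312*15 = -4680)
1/(c - 4062) = 1/(-4680 - 4062) = 1/(-8742) = -1/8742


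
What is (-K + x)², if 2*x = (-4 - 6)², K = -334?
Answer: 147456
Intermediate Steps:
x = 50 (x = (-4 - 6)²/2 = (½)*(-10)² = (½)*100 = 50)
(-K + x)² = (-1*(-334) + 50)² = (334 + 50)² = 384² = 147456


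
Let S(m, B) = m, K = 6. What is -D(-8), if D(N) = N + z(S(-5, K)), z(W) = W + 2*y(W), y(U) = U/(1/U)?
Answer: -37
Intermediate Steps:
y(U) = U² (y(U) = U*U = U²)
z(W) = W + 2*W²
D(N) = 45 + N (D(N) = N - 5*(1 + 2*(-5)) = N - 5*(1 - 10) = N - 5*(-9) = N + 45 = 45 + N)
-D(-8) = -(45 - 8) = -1*37 = -37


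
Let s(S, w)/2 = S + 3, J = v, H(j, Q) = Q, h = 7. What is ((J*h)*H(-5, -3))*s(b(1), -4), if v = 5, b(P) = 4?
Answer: -1470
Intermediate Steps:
J = 5
s(S, w) = 6 + 2*S (s(S, w) = 2*(S + 3) = 2*(3 + S) = 6 + 2*S)
((J*h)*H(-5, -3))*s(b(1), -4) = ((5*7)*(-3))*(6 + 2*4) = (35*(-3))*(6 + 8) = -105*14 = -1470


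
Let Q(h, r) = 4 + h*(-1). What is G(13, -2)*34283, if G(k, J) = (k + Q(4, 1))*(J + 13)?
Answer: 4902469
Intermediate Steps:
Q(h, r) = 4 - h
G(k, J) = k*(13 + J) (G(k, J) = (k + (4 - 1*4))*(J + 13) = (k + (4 - 4))*(13 + J) = (k + 0)*(13 + J) = k*(13 + J))
G(13, -2)*34283 = (13*(13 - 2))*34283 = (13*11)*34283 = 143*34283 = 4902469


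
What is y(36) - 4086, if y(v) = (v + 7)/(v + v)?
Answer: -294149/72 ≈ -4085.4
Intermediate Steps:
y(v) = (7 + v)/(2*v) (y(v) = (7 + v)/((2*v)) = (7 + v)*(1/(2*v)) = (7 + v)/(2*v))
y(36) - 4086 = (1/2)*(7 + 36)/36 - 4086 = (1/2)*(1/36)*43 - 4086 = 43/72 - 4086 = -294149/72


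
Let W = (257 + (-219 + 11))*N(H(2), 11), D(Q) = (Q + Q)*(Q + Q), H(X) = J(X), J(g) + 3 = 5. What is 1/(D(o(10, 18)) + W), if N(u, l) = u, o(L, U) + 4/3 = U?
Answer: 9/10882 ≈ 0.00082705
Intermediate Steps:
J(g) = 2 (J(g) = -3 + 5 = 2)
o(L, U) = -4/3 + U
H(X) = 2
D(Q) = 4*Q² (D(Q) = (2*Q)*(2*Q) = 4*Q²)
W = 98 (W = (257 + (-219 + 11))*2 = (257 - 208)*2 = 49*2 = 98)
1/(D(o(10, 18)) + W) = 1/(4*(-4/3 + 18)² + 98) = 1/(4*(50/3)² + 98) = 1/(4*(2500/9) + 98) = 1/(10000/9 + 98) = 1/(10882/9) = 9/10882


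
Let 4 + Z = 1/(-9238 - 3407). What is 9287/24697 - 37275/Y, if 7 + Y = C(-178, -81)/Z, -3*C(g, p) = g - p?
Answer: 46570976378789/18841884634 ≈ 2471.7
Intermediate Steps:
Z = -50581/12645 (Z = -4 + 1/(-9238 - 3407) = -4 + 1/(-12645) = -4 - 1/12645 = -50581/12645 ≈ -4.0001)
C(g, p) = -g/3 + p/3 (C(g, p) = -(g - p)/3 = -g/3 + p/3)
Y = -762922/50581 (Y = -7 + (-⅓*(-178) + (⅓)*(-81))/(-50581/12645) = -7 + (178/3 - 27)*(-12645/50581) = -7 + (97/3)*(-12645/50581) = -7 - 408855/50581 = -762922/50581 ≈ -15.083)
9287/24697 - 37275/Y = 9287/24697 - 37275/(-762922/50581) = 9287*(1/24697) - 37275*(-50581/762922) = 9287/24697 + 1885406775/762922 = 46570976378789/18841884634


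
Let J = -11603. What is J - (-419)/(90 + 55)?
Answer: -1682016/145 ≈ -11600.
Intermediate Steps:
J - (-419)/(90 + 55) = -11603 - (-419)/(90 + 55) = -11603 - (-419)/145 = -11603 - 1*(-419/145) = -11603 + 419/145 = -1682016/145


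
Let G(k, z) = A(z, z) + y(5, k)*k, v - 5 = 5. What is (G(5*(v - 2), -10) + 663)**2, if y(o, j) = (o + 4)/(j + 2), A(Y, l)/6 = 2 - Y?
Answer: 27092025/49 ≈ 5.5290e+5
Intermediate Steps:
A(Y, l) = 12 - 6*Y (A(Y, l) = 6*(2 - Y) = 12 - 6*Y)
v = 10 (v = 5 + 5 = 10)
y(o, j) = (4 + o)/(2 + j)
G(k, z) = 12 - 6*z + 9*k/(2 + k) (G(k, z) = (12 - 6*z) + ((4 + 5)/(2 + k))*k = (12 - 6*z) + (9/(2 + k))*k = (12 - 6*z) + 9*k/(2 + k) = 12 - 6*z + 9*k/(2 + k))
(G(5*(v - 2), -10) + 663)**2 = (3*(3*(5*(10 - 2)) + 2*(2 + 5*(10 - 2))*(2 - 1*(-10)))/(2 + 5*(10 - 2)) + 663)**2 = (3*(3*(5*8) + 2*(2 + 5*8)*(2 + 10))/(2 + 5*8) + 663)**2 = (3*(3*40 + 2*(2 + 40)*12)/(2 + 40) + 663)**2 = (3*(120 + 2*42*12)/42 + 663)**2 = (3*(1/42)*(120 + 1008) + 663)**2 = (3*(1/42)*1128 + 663)**2 = (564/7 + 663)**2 = (5205/7)**2 = 27092025/49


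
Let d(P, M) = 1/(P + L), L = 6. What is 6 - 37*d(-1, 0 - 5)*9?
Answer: -303/5 ≈ -60.600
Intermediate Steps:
d(P, M) = 1/(6 + P) (d(P, M) = 1/(P + 6) = 1/(6 + P))
6 - 37*d(-1, 0 - 5)*9 = 6 - 37*9/(6 - 1) = 6 - 37*9/5 = 6 - 333/5 = -303/5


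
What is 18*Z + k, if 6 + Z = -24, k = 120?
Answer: -420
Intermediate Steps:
Z = -30 (Z = -6 - 24 = -30)
18*Z + k = 18*(-30) + 120 = -540 + 120 = -420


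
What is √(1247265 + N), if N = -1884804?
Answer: 7*I*√13011 ≈ 798.46*I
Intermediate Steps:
√(1247265 + N) = √(1247265 - 1884804) = √(-637539) = 7*I*√13011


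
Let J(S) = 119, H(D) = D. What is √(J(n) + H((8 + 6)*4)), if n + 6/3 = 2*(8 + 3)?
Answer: 5*√7 ≈ 13.229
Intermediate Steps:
n = 20 (n = -2 + 2*(8 + 3) = -2 + 2*11 = -2 + 22 = 20)
√(J(n) + H((8 + 6)*4)) = √(119 + (8 + 6)*4) = √(119 + 14*4) = √(119 + 56) = √175 = 5*√7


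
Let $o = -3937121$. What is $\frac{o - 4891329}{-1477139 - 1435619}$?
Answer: $\frac{4414225}{1456379} \approx 3.031$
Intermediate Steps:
$\frac{o - 4891329}{-1477139 - 1435619} = \frac{-3937121 - 4891329}{-1477139 - 1435619} = - \frac{8828450}{-2912758} = \left(-8828450\right) \left(- \frac{1}{2912758}\right) = \frac{4414225}{1456379}$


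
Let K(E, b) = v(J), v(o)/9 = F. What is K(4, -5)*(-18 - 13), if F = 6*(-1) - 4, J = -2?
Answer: 2790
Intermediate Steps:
F = -10 (F = -6 - 4 = -10)
v(o) = -90 (v(o) = 9*(-10) = -90)
K(E, b) = -90
K(4, -5)*(-18 - 13) = -90*(-18 - 13) = -90*(-31) = 2790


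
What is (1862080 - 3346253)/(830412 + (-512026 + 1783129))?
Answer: -1484173/2101515 ≈ -0.70624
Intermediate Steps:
(1862080 - 3346253)/(830412 + (-512026 + 1783129)) = -1484173/(830412 + 1271103) = -1484173/2101515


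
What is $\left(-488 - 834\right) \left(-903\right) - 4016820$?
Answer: $-2823054$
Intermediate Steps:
$\left(-488 - 834\right) \left(-903\right) - 4016820 = \left(-1322\right) \left(-903\right) - 4016820 = 1193766 - 4016820 = -2823054$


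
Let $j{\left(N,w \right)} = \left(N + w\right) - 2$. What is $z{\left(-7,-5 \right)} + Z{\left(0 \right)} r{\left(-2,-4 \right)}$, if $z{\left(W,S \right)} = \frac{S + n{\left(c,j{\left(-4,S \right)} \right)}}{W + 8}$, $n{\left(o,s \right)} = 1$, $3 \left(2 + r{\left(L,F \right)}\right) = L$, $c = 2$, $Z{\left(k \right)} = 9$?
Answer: $-28$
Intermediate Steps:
$j{\left(N,w \right)} = -2 + N + w$
$r{\left(L,F \right)} = -2 + \frac{L}{3}$
$z{\left(W,S \right)} = \frac{1 + S}{8 + W}$ ($z{\left(W,S \right)} = \frac{S + 1}{W + 8} = \frac{1 + S}{8 + W}$)
$z{\left(-7,-5 \right)} + Z{\left(0 \right)} r{\left(-2,-4 \right)} = \frac{1 - 5}{8 - 7} + 9 \left(-2 + \frac{1}{3} \left(-2\right)\right) = 1^{-1} \left(-4\right) + 9 \left(-2 - \frac{2}{3}\right) = 1 \left(-4\right) + 9 \left(- \frac{8}{3}\right) = -4 - 24 = -28$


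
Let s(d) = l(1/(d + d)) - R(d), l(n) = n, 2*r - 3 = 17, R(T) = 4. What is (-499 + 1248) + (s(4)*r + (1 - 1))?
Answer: 2841/4 ≈ 710.25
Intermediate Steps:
r = 10 (r = 3/2 + (1/2)*17 = 3/2 + 17/2 = 10)
s(d) = -4 + 1/(2*d) (s(d) = 1/(d + d) - 1*4 = 1/(2*d) - 4 = -4 + 1/(2*d))
(-499 + 1248) + (s(4)*r + (1 - 1)) = (-499 + 1248) + ((-4 + (1/2)/4)*10 + (1 - 1)) = 749 + ((-4 + (1/2)*(1/4))*10 + 0) = 749 + ((-4 + 1/8)*10 + 0) = 749 + (-31/8*10 + 0) = 749 + (-155/4 + 0) = 749 - 155/4 = 2841/4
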